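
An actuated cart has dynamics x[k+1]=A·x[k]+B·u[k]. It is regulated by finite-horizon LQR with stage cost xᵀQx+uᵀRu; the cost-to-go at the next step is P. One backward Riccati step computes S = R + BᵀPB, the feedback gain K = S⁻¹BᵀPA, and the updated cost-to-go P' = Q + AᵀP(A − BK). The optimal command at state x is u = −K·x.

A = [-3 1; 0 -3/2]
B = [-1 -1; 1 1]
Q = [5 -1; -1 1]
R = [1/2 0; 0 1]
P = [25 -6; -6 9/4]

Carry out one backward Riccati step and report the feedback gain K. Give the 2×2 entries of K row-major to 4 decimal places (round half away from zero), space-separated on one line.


BᵀP = [-31.0000 8.2500; -31.0000 8.2500]
S = R + BᵀPB = [1/2 0; 0 1] + [39.2500 39.2500; 39.2500 39.2500] = [39.7500 39.2500; 39.2500 40.2500]
BᵀPA = [93.0000 -43.3750; 93.0000 -43.3750]
K = S⁻¹·BᵀPA = [1.5663 -0.7305; 0.7832 -0.3653]
A−BK = [-0.6505 -0.0958; -2.3495 -0.4042]
AᵀP(A−BK) = [6.4989 -0.0916; -0.0916 0.5326]
P' = Q + AᵀP(A−BK) = [11.4989 -1.0916; -1.0916 1.5326]
tr(P') = 13.0316

1.5663 -0.7305 0.7832 -0.3653


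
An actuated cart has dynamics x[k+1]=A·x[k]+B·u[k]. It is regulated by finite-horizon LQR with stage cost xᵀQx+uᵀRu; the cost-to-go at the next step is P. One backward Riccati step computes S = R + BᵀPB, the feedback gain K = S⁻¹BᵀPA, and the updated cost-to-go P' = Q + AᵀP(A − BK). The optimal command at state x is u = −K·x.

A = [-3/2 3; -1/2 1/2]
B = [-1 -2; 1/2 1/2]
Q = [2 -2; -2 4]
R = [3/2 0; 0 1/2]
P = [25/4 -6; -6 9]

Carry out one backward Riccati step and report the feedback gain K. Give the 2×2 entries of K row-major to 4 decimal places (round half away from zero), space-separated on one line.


-0.1864 0.1955 0.4887 -1.0791

BᵀP = [-9.2500 10.5000; -15.5000 16.5000]
S = R + BᵀPB = [3/2 0; 0 1/2] + [14.5000 23.7500; 23.7500 39.2500] = [16.0000 23.7500; 23.7500 39.7500]
BᵀPA = [8.6250 -22.5000; 15.0000 -38.2500]
K = S⁻¹·BᵀPA = [-0.1864 0.1955; 0.4887 -1.0791]
A−BK = [-0.7089 1.0374; -0.6512 0.9418]
AᵀP(A−BK) = [1.5893 -2.3751; -2.3751 3.6242]
P' = Q + AᵀP(A−BK) = [3.5893 -4.3751; -4.3751 7.6242]
tr(P') = 11.2135


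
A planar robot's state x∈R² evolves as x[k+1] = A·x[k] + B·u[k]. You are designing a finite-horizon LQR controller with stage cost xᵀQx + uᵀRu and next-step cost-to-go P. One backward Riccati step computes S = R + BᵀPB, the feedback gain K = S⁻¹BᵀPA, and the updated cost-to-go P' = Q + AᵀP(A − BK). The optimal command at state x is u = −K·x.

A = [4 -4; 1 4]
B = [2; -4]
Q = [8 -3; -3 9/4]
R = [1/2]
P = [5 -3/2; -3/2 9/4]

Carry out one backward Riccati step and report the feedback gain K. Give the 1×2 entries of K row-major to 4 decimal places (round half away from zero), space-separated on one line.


0.6460 -1.3913

BᵀP = [16.0000 -12.0000]
S = R + BᵀPB = [1/2] + [80.0000] = [80.5000]
BᵀPA = [52.0000 -112.0000]
K = S⁻¹·BᵀPA = [0.6460 -1.3913]
A−BK = [2.7081 -1.2174; 3.5839 -1.5652]
AᵀP(A−BK) = [36.6599 -16.6522; -16.6522 8.1739]
P' = Q + AᵀP(A−BK) = [44.6599 -19.6522; -19.6522 10.4239]
tr(P') = 55.0839


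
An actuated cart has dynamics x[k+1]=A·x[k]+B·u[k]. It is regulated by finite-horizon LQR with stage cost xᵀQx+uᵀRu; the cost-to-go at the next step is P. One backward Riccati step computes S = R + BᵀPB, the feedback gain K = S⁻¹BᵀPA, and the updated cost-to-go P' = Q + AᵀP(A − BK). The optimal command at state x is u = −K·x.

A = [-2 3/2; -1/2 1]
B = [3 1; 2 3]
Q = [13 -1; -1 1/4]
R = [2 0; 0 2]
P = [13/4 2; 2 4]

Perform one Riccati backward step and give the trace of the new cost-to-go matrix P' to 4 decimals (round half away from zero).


14.7351

BᵀP = [13.7500 14.0000; 9.2500 14.0000]
S = R + BᵀPB = [2 0; 0 2] + [69.2500 55.7500; 55.7500 51.2500] = [71.2500 55.7500; 55.7500 53.2500]
BᵀPA = [-34.5000 34.6250; -25.5000 27.8750]
K = S⁻¹·BᵀPA = [-0.6057 0.4224; 0.1552 0.0813]
A−BK = [-0.3382 0.1516; 0.2456 -0.0886]
AᵀP(A−BK) = [1.0627 -0.6057; -0.6057 0.4224]
P' = Q + AᵀP(A−BK) = [14.0627 -1.6057; -1.6057 0.6724]
tr(P') = 14.7351


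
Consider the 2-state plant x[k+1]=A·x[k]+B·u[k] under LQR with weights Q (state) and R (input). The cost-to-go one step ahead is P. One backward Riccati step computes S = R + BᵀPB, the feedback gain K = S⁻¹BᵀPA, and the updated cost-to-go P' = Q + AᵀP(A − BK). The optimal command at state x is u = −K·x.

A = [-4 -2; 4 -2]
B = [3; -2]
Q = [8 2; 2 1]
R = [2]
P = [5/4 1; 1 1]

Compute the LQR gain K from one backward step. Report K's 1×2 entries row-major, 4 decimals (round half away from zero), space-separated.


-0.5714 -1.0476

BᵀP = [1.7500 1.0000]
S = R + BᵀPB = [2] + [3.2500] = [5.2500]
BᵀPA = [-3.0000 -5.5000]
K = S⁻¹·BᵀPA = [-0.5714 -1.0476]
A−BK = [-2.2857 1.1429; 2.8571 -4.0952]
AᵀP(A−BK) = [2.2857 -1.1429; -1.1429 11.2381]
P' = Q + AᵀP(A−BK) = [10.2857 0.8571; 0.8571 12.2381]
tr(P') = 22.5238


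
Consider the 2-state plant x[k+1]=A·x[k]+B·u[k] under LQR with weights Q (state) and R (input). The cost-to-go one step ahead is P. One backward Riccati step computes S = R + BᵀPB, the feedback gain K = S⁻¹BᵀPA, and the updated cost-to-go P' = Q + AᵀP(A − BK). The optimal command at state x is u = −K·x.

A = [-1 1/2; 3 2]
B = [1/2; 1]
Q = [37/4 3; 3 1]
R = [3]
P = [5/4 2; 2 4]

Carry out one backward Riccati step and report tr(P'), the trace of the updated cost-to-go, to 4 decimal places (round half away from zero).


BᵀP = [2.6250 5.0000]
S = R + BᵀPB = [3] + [6.3125] = [9.3125]
BᵀPA = [12.3750 11.3125]
K = S⁻¹·BᵀPA = [1.3289 1.2148]
A−BK = [-1.6644 -0.1074; 1.6711 0.7852]
AᵀP(A−BK) = [8.8054 7.3423; 7.3423 6.5705]
P' = Q + AᵀP(A−BK) = [18.0554 10.3423; 10.3423 7.5705]
tr(P') = 25.6258

25.6258


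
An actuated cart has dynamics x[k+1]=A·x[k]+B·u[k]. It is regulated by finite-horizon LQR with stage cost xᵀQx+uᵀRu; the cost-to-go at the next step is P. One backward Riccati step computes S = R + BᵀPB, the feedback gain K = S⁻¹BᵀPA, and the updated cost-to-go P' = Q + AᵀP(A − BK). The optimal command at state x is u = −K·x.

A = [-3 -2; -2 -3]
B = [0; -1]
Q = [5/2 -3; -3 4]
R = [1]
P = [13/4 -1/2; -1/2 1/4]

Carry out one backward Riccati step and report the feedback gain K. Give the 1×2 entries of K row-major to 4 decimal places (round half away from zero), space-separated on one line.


-0.8000 -0.2000

BᵀP = [0.5000 -0.2500]
S = R + BᵀPB = [1] + [0.2500] = [1.2500]
BᵀPA = [-1.0000 -0.2500]
K = S⁻¹·BᵀPA = [-0.8000 -0.2000]
A−BK = [-3.0000 -2.0000; -2.8000 -3.2000]
AᵀP(A−BK) = [23.4500 14.3000; 14.3000 9.2000]
P' = Q + AᵀP(A−BK) = [25.9500 11.3000; 11.3000 13.2000]
tr(P') = 39.1500


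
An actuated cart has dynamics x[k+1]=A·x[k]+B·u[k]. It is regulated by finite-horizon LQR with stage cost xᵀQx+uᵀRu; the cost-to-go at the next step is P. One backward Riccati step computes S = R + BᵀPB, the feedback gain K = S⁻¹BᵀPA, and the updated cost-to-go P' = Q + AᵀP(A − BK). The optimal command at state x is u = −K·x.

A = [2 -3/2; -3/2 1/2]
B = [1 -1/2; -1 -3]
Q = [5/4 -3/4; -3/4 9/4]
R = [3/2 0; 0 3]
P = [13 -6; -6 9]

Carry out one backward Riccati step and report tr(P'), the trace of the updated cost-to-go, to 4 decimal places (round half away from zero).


BᵀP = [19.0000 -15.0000; 11.5000 -24.0000]
S = R + BᵀPB = [3/2 0; 0 3] + [34.0000 35.5000; 35.5000 66.2500] = [35.5000 35.5000; 35.5000 69.2500]
BᵀPA = [60.5000 -36.0000; 59.0000 -29.2500]
K = S⁻¹·BᵀPA = [1.7487 -1.2141; -0.0444 0.2000]
A−BK = [0.2291 -0.1859; 0.1153 -0.1141]
AᵀP(A−BK) = [5.0777 -3.5979; -3.5979 2.6430]
P' = Q + AᵀP(A−BK) = [6.3277 -4.3479; -4.3479 4.8930]
tr(P') = 11.2207

11.2207


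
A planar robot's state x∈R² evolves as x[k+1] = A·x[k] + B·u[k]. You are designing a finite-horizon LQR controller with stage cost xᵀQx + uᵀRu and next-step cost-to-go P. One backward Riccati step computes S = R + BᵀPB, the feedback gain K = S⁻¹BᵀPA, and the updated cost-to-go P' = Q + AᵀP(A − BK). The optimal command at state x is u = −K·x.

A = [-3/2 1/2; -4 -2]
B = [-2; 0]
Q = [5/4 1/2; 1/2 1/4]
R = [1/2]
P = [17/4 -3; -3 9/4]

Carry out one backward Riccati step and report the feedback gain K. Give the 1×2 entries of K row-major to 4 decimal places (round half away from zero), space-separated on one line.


BᵀP = [-8.5000 6.0000]
S = R + BᵀPB = [1/2] + [17.0000] = [17.5000]
BᵀPA = [-11.2500 -16.2500]
K = S⁻¹·BᵀPA = [-0.6429 -0.9286]
A−BK = [-2.7857 -1.3571; -4.0000 -2.0000]
AᵀP(A−BK) = [2.3304 1.3661; 1.3661 0.9732]
P' = Q + AᵀP(A−BK) = [3.5804 1.8661; 1.8661 1.2232]
tr(P') = 4.8036

-0.6429 -0.9286


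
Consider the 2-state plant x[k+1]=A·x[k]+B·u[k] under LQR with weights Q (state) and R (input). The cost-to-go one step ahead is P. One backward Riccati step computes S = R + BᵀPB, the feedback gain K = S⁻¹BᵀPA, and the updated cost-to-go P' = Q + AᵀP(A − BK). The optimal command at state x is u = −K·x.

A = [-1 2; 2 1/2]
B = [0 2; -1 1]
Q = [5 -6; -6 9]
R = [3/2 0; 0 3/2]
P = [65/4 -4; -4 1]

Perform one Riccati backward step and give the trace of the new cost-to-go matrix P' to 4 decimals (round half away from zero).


16.7837

BᵀP = [4.0000 -1.0000; 28.5000 -7.0000]
S = R + BᵀPB = [3/2 0; 0 3/2] + [1.0000 7.0000; 7.0000 50.0000] = [2.5000 7.0000; 7.0000 51.5000]
BᵀPA = [-6.0000 7.5000; -42.5000 53.5000]
K = S⁻¹·BᵀPA = [-0.1442 0.1473; -0.8056 1.0188]
A−BK = [0.6113 -0.0376; 2.6614 -0.3715]
AᵀP(A−BK) = [1.1450 -1.3166; -1.3166 1.6387]
P' = Q + AᵀP(A−BK) = [6.1450 -7.3166; -7.3166 10.6387]
tr(P') = 16.7837


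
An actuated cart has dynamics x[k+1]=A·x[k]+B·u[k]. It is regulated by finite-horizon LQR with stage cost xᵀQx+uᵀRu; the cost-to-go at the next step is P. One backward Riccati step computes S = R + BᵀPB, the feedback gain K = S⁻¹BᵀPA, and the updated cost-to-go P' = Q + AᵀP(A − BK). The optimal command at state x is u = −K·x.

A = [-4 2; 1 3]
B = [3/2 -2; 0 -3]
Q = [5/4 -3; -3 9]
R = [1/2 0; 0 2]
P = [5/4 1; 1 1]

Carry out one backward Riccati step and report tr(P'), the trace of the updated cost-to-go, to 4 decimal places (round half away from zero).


13.2778

BᵀP = [1.8750 1.5000; -5.5000 -5.0000]
S = R + BᵀPB = [1/2 0; 0 2] + [2.8125 -8.2500; -8.2500 26.0000] = [3.3125 -8.2500; -8.2500 28.0000]
BᵀPA = [-6.0000 8.2500; 17.0000 -26.0000]
K = S⁻¹·BᵀPA = [-1.1241 0.6684; 0.2759 -0.7316]
A−BK = [-1.7620 -0.4658; 1.8278 0.8051]
AᵀP(A−BK) = [1.5646 -0.5519; -0.5519 1.4633]
P' = Q + AᵀP(A−BK) = [2.8146 -3.5519; -3.5519 10.4633]
tr(P') = 13.2778


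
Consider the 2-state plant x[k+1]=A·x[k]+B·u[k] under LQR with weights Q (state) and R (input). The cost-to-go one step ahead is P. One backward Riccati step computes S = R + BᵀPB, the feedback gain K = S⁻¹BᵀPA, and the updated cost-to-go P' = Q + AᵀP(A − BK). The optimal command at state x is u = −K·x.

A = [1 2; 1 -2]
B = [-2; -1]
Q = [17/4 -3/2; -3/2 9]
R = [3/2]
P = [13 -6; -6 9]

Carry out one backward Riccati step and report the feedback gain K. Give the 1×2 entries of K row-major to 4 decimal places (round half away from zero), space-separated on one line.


-0.4416 -1.1948

BᵀP = [-20.0000 3.0000]
S = R + BᵀPB = [3/2] + [37.0000] = [38.5000]
BᵀPA = [-17.0000 -46.0000]
K = S⁻¹·BᵀPA = [-0.4416 -1.1948]
A−BK = [0.1169 -0.3896; 0.5584 -3.1948]
AᵀP(A−BK) = [2.4935 -12.3117; -12.3117 81.0390]
P' = Q + AᵀP(A−BK) = [6.7435 -13.8117; -13.8117 90.0390]
tr(P') = 96.7825


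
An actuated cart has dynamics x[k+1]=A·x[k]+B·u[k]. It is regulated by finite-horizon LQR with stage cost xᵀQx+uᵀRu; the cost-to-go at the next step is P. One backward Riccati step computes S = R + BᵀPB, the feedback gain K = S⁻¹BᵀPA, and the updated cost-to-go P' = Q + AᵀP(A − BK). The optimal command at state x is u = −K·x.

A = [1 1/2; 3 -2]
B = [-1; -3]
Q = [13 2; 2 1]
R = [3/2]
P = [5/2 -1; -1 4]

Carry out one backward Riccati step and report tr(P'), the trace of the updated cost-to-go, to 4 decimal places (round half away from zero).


BᵀP = [0.5000 -11.0000]
S = R + BᵀPB = [3/2] + [32.5000] = [34.0000]
BᵀPA = [-32.5000 22.2500]
K = S⁻¹·BᵀPA = [-0.9559 0.6544]
A−BK = [0.0441 1.1544; 0.1324 -0.0368]
AᵀP(A−BK) = [1.4338 -0.9816; -0.9816 4.0643]
P' = Q + AᵀP(A−BK) = [14.4338 1.0184; 1.0184 5.0643]
tr(P') = 19.4982

19.4982


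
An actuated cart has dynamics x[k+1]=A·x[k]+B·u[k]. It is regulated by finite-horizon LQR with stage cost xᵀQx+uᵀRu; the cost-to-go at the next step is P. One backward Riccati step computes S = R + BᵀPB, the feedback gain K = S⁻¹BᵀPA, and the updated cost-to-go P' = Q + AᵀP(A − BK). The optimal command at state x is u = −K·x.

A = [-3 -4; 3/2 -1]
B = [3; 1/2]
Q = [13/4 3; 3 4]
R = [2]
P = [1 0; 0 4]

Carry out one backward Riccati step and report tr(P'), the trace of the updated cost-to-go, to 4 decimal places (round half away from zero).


25.9167

BᵀP = [3.0000 2.0000]
S = R + BᵀPB = [2] + [10.0000] = [12.0000]
BᵀPA = [-6.0000 -14.0000]
K = S⁻¹·BᵀPA = [-0.5000 -1.1667]
A−BK = [-1.5000 -0.5000; 1.7500 -0.4167]
AᵀP(A−BK) = [15.0000 -1.0000; -1.0000 3.6667]
P' = Q + AᵀP(A−BK) = [18.2500 2.0000; 2.0000 7.6667]
tr(P') = 25.9167


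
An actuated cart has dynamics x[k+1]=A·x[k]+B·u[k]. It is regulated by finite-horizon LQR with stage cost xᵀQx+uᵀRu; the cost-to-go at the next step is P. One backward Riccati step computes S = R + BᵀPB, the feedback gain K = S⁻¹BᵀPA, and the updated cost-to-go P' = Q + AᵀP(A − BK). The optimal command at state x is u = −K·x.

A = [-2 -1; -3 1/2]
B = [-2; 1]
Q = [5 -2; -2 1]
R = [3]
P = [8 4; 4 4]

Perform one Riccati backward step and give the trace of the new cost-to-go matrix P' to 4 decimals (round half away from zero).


BᵀP = [-12.0000 -4.0000]
S = R + BᵀPB = [3] + [20.0000] = [23.0000]
BᵀPA = [36.0000 10.0000]
K = S⁻¹·BᵀPA = [1.5652 0.4348]
A−BK = [1.1304 -0.1304; -4.5652 0.0652]
AᵀP(A−BK) = [59.6522 2.3478; 2.3478 0.6522]
P' = Q + AᵀP(A−BK) = [64.6522 0.3478; 0.3478 1.6522]
tr(P') = 66.3043

66.3043


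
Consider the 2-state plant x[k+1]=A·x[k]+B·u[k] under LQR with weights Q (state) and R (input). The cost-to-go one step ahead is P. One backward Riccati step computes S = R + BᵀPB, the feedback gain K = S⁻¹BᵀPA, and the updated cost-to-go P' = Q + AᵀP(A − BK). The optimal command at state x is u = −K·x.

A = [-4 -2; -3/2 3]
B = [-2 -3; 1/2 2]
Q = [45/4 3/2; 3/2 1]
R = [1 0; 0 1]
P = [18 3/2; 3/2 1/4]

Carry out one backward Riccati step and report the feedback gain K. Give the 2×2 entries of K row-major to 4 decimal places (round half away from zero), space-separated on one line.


BᵀP = [-35.2500 -2.8750; -51.0000 -4.0000]
S = R + BᵀPB = [1 0; 0 1] + [69.0625 100.0000; 100.0000 145.0000] = [70.0625 100.0000; 100.0000 146.0000]
BᵀPA = [145.3125 61.8750; 210.0000 90.0000]
K = S⁻¹·BᵀPA = [0.9411 0.1473; 0.7938 0.5155]
A−BK = [0.2635 -0.1588; -3.5581 1.8953]
AᵀP(A−BK) = [3.1178 -0.2946; -0.2946 0.7365]
P' = Q + AᵀP(A−BK) = [14.3678 1.2054; 1.2054 1.7365]
tr(P') = 16.1043

0.9411 0.1473 0.7938 0.5155


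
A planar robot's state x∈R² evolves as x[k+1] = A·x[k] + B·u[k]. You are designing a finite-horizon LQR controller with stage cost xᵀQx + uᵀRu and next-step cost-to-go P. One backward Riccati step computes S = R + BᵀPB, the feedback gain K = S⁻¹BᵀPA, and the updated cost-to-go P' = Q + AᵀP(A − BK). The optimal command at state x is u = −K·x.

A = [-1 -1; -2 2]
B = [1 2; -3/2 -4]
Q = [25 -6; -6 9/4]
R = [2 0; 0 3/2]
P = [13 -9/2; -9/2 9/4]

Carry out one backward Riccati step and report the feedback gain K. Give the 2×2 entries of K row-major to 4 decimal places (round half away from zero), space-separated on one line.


BᵀP = [19.7500 -7.8750; 44.0000 -18.0000]
S = R + BᵀPB = [2 0; 0 3/2] + [31.5625 71.0000; 71.0000 160.0000] = [33.5625 71.0000; 71.0000 161.5000]
BᵀPA = [-4.0000 -35.5000; -8.0000 -80.0000]
K = S⁻¹·BᵀPA = [-0.2056 -0.1404; 0.0409 -0.4336]
A−BK = [-0.8761 0.0077; -2.1450 0.0549]
AᵀP(A−BK) = [3.5044 -0.0306; -0.0306 0.3252]
P' = Q + AᵀP(A−BK) = [28.5044 -6.0306; -6.0306 2.5752]
tr(P') = 31.0796

-0.2056 -0.1404 0.0409 -0.4336


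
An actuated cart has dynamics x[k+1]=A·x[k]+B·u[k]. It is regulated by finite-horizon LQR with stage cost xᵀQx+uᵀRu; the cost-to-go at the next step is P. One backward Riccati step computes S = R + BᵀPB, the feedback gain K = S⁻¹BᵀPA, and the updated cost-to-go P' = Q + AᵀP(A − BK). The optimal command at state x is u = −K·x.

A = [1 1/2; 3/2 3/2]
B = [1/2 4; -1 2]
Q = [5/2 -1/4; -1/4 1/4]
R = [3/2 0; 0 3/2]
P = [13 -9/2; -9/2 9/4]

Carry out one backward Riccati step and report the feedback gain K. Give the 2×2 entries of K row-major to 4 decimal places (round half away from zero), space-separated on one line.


-0.3777 -0.4935 0.2455 0.1264

BᵀP = [11.0000 -4.5000; 43.0000 -13.5000]
S = R + BᵀPB = [3/2 0; 0 3/2] + [10.0000 35.0000; 35.0000 145.0000] = [11.5000 35.0000; 35.0000 146.5000]
BᵀPA = [4.2500 -1.2500; 22.7500 1.2500]
K = S⁻¹·BᵀPA = [-0.3777 -0.4935; 0.2455 0.1264]
A−BK = [0.2068 0.2410; 0.6313 0.7537]
AᵀP(A−BK) = [0.5821 0.6585; 0.6585 0.7876]
P' = Q + AᵀP(A−BK) = [3.0821 0.4085; 0.4085 1.0376]
tr(P') = 4.1197


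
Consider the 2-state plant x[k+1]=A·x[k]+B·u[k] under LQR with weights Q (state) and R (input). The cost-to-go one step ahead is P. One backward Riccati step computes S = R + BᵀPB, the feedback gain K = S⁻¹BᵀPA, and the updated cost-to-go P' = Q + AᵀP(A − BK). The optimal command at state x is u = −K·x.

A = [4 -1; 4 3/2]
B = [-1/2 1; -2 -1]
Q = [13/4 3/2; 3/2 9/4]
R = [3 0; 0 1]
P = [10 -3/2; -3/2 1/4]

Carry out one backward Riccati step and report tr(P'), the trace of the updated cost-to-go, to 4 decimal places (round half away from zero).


15.5924

BᵀP = [-2.0000 0.2500; 11.5000 -1.7500]
S = R + BᵀPB = [3 0; 0 1] + [0.5000 -2.2500; -2.2500 13.2500] = [3.5000 -2.2500; -2.2500 14.2500]
BᵀPA = [-7.0000 2.3750; 39.0000 -14.1250]
K = S⁻¹·BᵀPA = [-0.2678 0.0460; 2.6946 -0.9840]
A−BK = [1.1715 0.0070; 6.1590 0.6081]
AᵀP(A−BK) = [9.0377 -2.8033; -2.8033 1.0547]
P' = Q + AᵀP(A−BK) = [12.2877 -1.3033; -1.3033 3.3047]
tr(P') = 15.5924


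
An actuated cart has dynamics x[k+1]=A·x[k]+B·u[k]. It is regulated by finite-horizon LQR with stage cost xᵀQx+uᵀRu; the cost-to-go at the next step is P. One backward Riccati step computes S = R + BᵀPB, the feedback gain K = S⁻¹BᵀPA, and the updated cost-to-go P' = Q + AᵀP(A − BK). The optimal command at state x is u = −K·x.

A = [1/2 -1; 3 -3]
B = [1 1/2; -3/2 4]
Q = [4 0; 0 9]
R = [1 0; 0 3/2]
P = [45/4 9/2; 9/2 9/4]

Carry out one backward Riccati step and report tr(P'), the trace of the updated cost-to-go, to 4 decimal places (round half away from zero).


15.4670

BᵀP = [4.5000 1.1250; 23.6250 11.2500]
S = R + BᵀPB = [1 0; 0 3/2] + [2.8125 6.7500; 6.7500 56.8125] = [3.8125 6.7500; 6.7500 58.3125]
BᵀPA = [5.6250 -7.8750; 45.5625 -57.3750]
K = S⁻¹·BᵀPA = [0.1158 -0.4069; 0.7680 -0.9368]
A−BK = [0.0003 -0.1246; 0.1018 0.1368]
AᵀP(A−BK) = [0.9216 -1.1522; -1.1522 1.5454]
P' = Q + AᵀP(A−BK) = [4.9216 -1.1522; -1.1522 10.5454]
tr(P') = 15.4670


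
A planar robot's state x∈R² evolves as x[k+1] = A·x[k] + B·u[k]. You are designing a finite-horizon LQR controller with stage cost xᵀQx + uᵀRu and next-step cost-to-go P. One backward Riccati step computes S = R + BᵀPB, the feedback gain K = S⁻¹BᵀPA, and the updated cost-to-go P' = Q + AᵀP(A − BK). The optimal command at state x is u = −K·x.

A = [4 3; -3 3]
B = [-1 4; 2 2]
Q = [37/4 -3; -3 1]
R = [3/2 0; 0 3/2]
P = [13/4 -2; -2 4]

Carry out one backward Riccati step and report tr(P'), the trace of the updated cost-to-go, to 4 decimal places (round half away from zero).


BᵀP = [-7.2500 10.0000; 9.0000 0.0000]
S = R + BᵀPB = [3/2 0; 0 3/2] + [27.2500 -9.0000; -9.0000 36.0000] = [28.7500 -9.0000; -9.0000 37.5000]
BᵀPA = [-59.0000 8.2500; 36.0000 27.0000]
K = S⁻¹·BᵀPA = [-1.8939 0.5540; 0.5055 0.8530]
A−BK = [0.0842 0.1422; -0.2230 0.1862]
AᵀP(A−BK) = [6.0609 -1.0222; -1.0222 1.6501]
P' = Q + AᵀP(A−BK) = [15.3109 -4.0222; -4.0222 2.6501]
tr(P') = 17.9610

17.9610


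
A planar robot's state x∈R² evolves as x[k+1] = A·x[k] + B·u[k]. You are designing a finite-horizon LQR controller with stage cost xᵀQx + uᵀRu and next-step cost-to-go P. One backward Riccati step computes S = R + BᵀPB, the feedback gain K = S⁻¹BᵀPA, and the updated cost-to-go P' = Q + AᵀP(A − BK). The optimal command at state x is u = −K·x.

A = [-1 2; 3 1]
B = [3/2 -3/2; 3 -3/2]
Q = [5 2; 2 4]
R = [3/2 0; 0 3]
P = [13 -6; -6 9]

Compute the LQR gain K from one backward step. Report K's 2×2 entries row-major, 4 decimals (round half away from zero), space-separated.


2.0273 -0.3409 2.2078 -1.3911

BᵀP = [1.5000 18.0000; -10.5000 -4.5000]
S = R + BᵀPB = [3/2 0; 0 3] + [56.2500 -29.2500; -29.2500 22.5000] = [57.7500 -29.2500; -29.2500 25.5000]
BᵀPA = [52.5000 21.0000; -3.0000 -25.5000]
K = S⁻¹·BᵀPA = [2.0273 -0.3409; 2.2078 -1.3911]
A−BK = [-0.7293 0.4248; 0.2297 -0.0638]
AᵀP(A−BK) = [30.1878 -15.2744; -15.2744 8.6873]
P' = Q + AᵀP(A−BK) = [35.1878 -13.2744; -13.2744 12.6873]
tr(P') = 47.8751


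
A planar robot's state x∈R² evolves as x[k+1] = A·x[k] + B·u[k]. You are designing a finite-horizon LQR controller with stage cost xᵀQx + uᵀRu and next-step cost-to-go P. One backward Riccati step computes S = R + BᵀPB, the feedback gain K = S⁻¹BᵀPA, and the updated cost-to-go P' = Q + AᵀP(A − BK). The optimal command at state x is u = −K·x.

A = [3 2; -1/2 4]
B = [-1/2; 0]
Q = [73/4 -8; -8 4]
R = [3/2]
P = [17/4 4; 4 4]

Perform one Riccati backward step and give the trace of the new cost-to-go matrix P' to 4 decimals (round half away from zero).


124.6646

BᵀP = [-2.1250 -2.0000]
S = R + BᵀPB = [3/2] + [1.0625] = [2.5625]
BᵀPA = [-5.3750 -12.2500]
K = S⁻¹·BᵀPA = [-2.0976 -4.7805]
A−BK = [1.9512 -0.3902; -0.5000 4.0000]
AᵀP(A−BK) = [15.9756 35.8049; 35.8049 86.4390]
P' = Q + AᵀP(A−BK) = [34.2256 27.8049; 27.8049 90.4390]
tr(P') = 124.6646


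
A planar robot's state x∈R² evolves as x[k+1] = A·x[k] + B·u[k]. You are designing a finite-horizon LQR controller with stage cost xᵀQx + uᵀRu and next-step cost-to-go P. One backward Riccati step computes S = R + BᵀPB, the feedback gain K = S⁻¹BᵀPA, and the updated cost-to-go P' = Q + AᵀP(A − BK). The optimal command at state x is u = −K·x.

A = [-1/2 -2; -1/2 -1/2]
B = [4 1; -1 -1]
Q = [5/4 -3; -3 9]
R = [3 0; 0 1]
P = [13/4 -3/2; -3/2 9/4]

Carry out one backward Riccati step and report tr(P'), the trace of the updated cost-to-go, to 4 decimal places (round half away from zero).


BᵀP = [14.5000 -8.2500; 4.7500 -3.7500]
S = R + BᵀPB = [3 0; 0 1] + [66.2500 22.7500; 22.7500 8.5000] = [69.2500 22.7500; 22.7500 9.5000]
BᵀPA = [-3.1250 -24.8750; -0.5000 -7.6250]
K = S⁻¹·BᵀPA = [-0.1305 -0.4479; 0.2599 0.2699]
A−BK = [-0.2379 -0.4784; -0.3706 -0.6780]
AᵀP(A−BK) = [0.3471 0.6728; 0.6728 1.4796]
P' = Q + AᵀP(A−BK) = [1.5971 -2.3272; -2.3272 10.4796]
tr(P') = 12.0767

12.0767


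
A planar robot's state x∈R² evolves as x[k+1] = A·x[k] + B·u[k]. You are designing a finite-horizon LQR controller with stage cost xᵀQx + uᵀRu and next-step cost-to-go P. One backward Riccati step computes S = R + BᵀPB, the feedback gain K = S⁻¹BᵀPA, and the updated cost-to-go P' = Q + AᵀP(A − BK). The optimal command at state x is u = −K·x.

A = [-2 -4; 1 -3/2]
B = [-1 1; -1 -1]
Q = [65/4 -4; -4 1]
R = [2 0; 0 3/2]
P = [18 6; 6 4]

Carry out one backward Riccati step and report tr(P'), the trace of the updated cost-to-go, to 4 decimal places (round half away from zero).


37.1422

BᵀP = [-24.0000 -10.0000; 12.0000 2.0000]
S = R + BᵀPB = [2 0; 0 3/2] + [34.0000 -14.0000; -14.0000 10.0000] = [36.0000 -14.0000; -14.0000 11.5000]
BᵀPA = [38.0000 111.0000; -22.0000 -51.0000]
K = S⁻¹·BᵀPA = [0.5917 2.5803; -1.1927 -1.2936]
A−BK = [-0.2156 -0.1261; 0.3991 -0.2133]
AᵀP(A−BK) = [3.2752 5.4908; 5.4908 16.6170]
P' = Q + AᵀP(A−BK) = [19.5252 1.4908; 1.4908 17.6170]
tr(P') = 37.1422


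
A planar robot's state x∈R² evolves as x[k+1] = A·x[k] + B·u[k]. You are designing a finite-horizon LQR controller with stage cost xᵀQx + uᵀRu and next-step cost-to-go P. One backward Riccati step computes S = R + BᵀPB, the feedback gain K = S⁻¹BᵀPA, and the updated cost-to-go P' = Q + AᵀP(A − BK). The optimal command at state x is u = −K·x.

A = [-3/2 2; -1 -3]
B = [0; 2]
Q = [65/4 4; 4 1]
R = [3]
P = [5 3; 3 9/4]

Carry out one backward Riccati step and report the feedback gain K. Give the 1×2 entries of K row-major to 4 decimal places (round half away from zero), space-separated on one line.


-1.1250 -0.1250

BᵀP = [6.0000 4.5000]
S = R + BᵀPB = [3] + [9.0000] = [12.0000]
BᵀPA = [-13.5000 -1.5000]
K = S⁻¹·BᵀPA = [-1.1250 -0.1250]
A−BK = [-1.5000 2.0000; 1.2500 -2.7500]
AᵀP(A−BK) = [7.3125 -2.4375; -2.4375 4.0625]
P' = Q + AᵀP(A−BK) = [23.5625 1.5625; 1.5625 5.0625]
tr(P') = 28.6250


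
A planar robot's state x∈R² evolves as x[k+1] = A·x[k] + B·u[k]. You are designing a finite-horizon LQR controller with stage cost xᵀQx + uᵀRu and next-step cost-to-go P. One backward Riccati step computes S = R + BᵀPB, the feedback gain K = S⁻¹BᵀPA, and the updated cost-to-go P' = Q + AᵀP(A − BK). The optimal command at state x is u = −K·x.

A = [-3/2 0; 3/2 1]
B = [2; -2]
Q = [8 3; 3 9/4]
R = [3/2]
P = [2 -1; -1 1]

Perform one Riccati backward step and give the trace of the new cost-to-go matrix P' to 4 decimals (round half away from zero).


11.2907

BᵀP = [6.0000 -4.0000]
S = R + BᵀPB = [3/2] + [20.0000] = [21.5000]
BᵀPA = [-15.0000 -4.0000]
K = S⁻¹·BᵀPA = [-0.6977 -0.1860]
A−BK = [-0.1047 0.3721; 0.1047 0.6279]
AᵀP(A−BK) = [0.7849 0.2093; 0.2093 0.2558]
P' = Q + AᵀP(A−BK) = [8.7849 3.2093; 3.2093 2.5058]
tr(P') = 11.2907


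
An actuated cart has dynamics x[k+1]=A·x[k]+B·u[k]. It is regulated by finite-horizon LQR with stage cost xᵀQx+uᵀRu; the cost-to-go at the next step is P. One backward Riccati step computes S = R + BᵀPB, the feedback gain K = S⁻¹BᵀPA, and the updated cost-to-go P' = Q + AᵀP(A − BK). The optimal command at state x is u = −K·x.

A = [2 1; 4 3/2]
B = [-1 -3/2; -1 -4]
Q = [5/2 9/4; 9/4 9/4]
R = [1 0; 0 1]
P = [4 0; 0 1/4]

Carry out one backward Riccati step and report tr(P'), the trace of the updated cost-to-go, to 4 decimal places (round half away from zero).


6.2143

BᵀP = [-4.0000 -0.2500; -6.0000 -1.0000]
S = R + BᵀPB = [1 0; 0 1] + [4.2500 7.0000; 7.0000 13.0000] = [5.2500 7.0000; 7.0000 14.0000]
BᵀPA = [-9.0000 -4.3750; -16.0000 -7.5000]
K = S⁻¹·BᵀPA = [-0.5714 -0.3571; -0.8571 -0.3571]
A−BK = [0.1429 0.1071; 0.0000 -0.2857]
AᵀP(A−BK) = [1.1429 0.5714; 0.5714 0.3214]
P' = Q + AᵀP(A−BK) = [3.6429 2.8214; 2.8214 2.5714]
tr(P') = 6.2143


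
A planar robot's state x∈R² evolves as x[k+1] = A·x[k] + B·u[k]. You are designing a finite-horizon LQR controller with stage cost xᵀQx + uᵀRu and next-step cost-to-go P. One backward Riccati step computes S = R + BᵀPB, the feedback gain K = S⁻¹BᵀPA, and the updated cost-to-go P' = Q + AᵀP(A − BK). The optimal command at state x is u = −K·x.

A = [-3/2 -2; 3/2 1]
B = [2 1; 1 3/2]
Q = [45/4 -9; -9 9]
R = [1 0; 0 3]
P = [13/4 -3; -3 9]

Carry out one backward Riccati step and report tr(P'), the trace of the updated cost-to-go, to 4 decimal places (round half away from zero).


43.8776

BᵀP = [3.5000 3.0000; -1.2500 10.5000]
S = R + BᵀPB = [1 0; 0 3] + [10.0000 8.0000; 8.0000 14.5000] = [11.0000 8.0000; 8.0000 17.5000]
BᵀPA = [-0.7500 -4.0000; 17.6250 13.0000]
K = S⁻¹·BᵀPA = [-1.1994 -1.3541; 1.5554 1.3619]
A−BK = [-0.6566 -0.6537; 0.3662 0.3113]
AᵀP(A−BK) = [12.7482 11.7315; 11.7315 10.8794]
P' = Q + AᵀP(A−BK) = [23.9982 2.7315; 2.7315 19.8794]
tr(P') = 43.8776


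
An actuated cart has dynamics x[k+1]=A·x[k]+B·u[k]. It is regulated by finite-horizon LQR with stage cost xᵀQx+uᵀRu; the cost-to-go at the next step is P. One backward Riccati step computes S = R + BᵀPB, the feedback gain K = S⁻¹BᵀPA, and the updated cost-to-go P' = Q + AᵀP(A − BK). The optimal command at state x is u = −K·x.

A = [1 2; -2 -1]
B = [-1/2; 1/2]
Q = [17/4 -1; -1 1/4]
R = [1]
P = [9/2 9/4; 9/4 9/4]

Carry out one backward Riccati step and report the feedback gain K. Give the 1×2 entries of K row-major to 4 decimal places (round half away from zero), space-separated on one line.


BᵀP = [-1.1250 0.0000]
S = R + BᵀPB = [1] + [0.5625] = [1.5625]
BᵀPA = [-1.1250 -2.2500]
K = S⁻¹·BᵀPA = [-0.7200 -1.4400]
A−BK = [0.6400 1.2800; -1.6400 -0.2800]
AᵀP(A−BK) = [3.6900 0.6300; 0.6300 8.0100]
P' = Q + AᵀP(A−BK) = [7.9400 -0.3700; -0.3700 8.2600]
tr(P') = 16.2000

-0.7200 -1.4400


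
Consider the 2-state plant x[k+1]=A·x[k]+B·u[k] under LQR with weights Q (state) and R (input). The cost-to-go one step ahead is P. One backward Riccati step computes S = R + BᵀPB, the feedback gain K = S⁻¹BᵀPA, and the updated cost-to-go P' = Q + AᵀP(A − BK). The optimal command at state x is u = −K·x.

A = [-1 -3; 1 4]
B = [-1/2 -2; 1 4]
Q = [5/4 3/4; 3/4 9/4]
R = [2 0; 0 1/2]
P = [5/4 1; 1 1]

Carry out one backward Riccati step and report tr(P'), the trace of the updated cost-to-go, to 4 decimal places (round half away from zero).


BᵀP = [0.3750 0.5000; 1.5000 2.0000]
S = R + BᵀPB = [2 0; 0 1/2] + [0.3125 1.2500; 1.2500 5.0000] = [2.3125 1.2500; 1.2500 5.5000]
BᵀPA = [0.1250 0.8750; 0.5000 3.5000]
K = S⁻¹·BᵀPA = [0.0056 0.0392; 0.0896 0.6275]
A−BK = [-0.8179 -1.7255; 0.6359 1.4510]
AᵀP(A−BK) = [0.2045 0.4314; 0.4314 1.0196]
P' = Q + AᵀP(A−BK) = [1.4545 1.1814; 1.1814 3.2696]
tr(P') = 4.7241

4.7241


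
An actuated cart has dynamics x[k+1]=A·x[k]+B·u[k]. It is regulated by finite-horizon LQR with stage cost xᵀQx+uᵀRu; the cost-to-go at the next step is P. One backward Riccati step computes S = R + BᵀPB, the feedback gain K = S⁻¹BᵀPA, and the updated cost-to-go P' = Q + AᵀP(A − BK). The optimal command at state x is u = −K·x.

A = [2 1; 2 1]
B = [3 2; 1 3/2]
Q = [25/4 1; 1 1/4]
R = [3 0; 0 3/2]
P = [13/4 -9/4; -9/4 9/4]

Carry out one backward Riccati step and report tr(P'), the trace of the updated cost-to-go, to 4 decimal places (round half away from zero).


BᵀP = [7.5000 -4.5000; 3.1250 -1.1250]
S = R + BᵀPB = [3 0; 0 3/2] + [18.0000 8.2500; 8.2500 4.5625] = [21.0000 8.2500; 8.2500 6.0625]
BᵀPA = [6.0000 3.0000; 4.0000 2.0000]
K = S⁻¹·BᵀPA = [0.0570 0.0285; 0.5823 0.2911]
A−BK = [0.6646 0.3323; 1.0696 0.5348]
AᵀP(A−BK) = [1.3291 0.6646; 0.6646 0.3323]
P' = Q + AᵀP(A−BK) = [7.5791 1.6646; 1.6646 0.5823]
tr(P') = 8.1614

8.1614


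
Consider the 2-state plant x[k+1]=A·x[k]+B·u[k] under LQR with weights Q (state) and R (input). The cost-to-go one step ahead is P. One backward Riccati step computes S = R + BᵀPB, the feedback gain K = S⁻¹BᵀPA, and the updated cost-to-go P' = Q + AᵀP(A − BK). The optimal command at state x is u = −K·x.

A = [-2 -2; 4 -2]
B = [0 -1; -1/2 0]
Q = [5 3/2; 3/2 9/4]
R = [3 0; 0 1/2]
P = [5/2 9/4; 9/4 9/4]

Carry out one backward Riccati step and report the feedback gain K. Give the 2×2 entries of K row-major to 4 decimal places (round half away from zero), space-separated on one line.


-0.2388 0.2985 -1.2438 3.0547

BᵀP = [-1.1250 -1.1250; -2.5000 -2.2500]
S = R + BᵀPB = [3 0; 0 1/2] + [0.5625 1.1250; 1.1250 2.5000] = [3.5625 1.1250; 1.1250 3.0000]
BᵀPA = [-2.2500 4.5000; -4.0000 9.5000]
K = S⁻¹·BᵀPA = [-0.2388 0.2985; -1.2438 3.0547]
A−BK = [-3.2438 1.0547; 3.8806 -1.8507]
AᵀP(A−BK) = [4.4876 -4.1095; -4.1095 6.6368]
P' = Q + AᵀP(A−BK) = [9.4876 -2.6095; -2.6095 8.8868]
tr(P') = 18.3744


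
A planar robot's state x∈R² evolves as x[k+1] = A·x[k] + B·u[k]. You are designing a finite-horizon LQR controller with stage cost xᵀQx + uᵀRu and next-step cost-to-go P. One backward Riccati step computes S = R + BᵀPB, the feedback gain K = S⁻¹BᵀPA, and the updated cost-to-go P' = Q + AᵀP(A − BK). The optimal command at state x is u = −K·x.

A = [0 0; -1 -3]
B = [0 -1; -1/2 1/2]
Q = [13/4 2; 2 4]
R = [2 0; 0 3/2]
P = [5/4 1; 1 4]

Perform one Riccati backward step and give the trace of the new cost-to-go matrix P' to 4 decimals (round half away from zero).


BᵀP = [-0.5000 -2.0000; -0.7500 1.0000]
S = R + BᵀPB = [2 0; 0 3/2] + [1.0000 -0.5000; -0.5000 1.2500] = [3.0000 -0.5000; -0.5000 2.7500]
BᵀPA = [2.0000 6.0000; -1.0000 -3.0000]
K = S⁻¹·BᵀPA = [0.6250 1.8750; -0.2500 -0.7500]
A−BK = [-0.2500 -0.7500; -0.5625 -1.6875]
AᵀP(A−BK) = [2.5000 7.5000; 7.5000 22.5000]
P' = Q + AᵀP(A−BK) = [5.7500 9.5000; 9.5000 26.5000]
tr(P') = 32.2500

32.2500


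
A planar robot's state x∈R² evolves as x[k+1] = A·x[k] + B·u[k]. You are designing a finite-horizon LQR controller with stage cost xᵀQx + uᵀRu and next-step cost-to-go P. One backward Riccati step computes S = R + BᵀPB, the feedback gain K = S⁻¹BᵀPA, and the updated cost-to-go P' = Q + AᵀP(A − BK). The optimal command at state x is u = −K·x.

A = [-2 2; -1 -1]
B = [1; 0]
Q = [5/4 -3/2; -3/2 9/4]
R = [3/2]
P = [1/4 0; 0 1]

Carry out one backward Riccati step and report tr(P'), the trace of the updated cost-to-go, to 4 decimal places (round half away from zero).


7.2143

BᵀP = [0.2500 0.0000]
S = R + BᵀPB = [3/2] + [0.2500] = [1.7500]
BᵀPA = [-0.5000 0.5000]
K = S⁻¹·BᵀPA = [-0.2857 0.2857]
A−BK = [-1.7143 1.7143; -1.0000 -1.0000]
AᵀP(A−BK) = [1.8571 0.1429; 0.1429 1.8571]
P' = Q + AᵀP(A−BK) = [3.1071 -1.3571; -1.3571 4.1071]
tr(P') = 7.2143


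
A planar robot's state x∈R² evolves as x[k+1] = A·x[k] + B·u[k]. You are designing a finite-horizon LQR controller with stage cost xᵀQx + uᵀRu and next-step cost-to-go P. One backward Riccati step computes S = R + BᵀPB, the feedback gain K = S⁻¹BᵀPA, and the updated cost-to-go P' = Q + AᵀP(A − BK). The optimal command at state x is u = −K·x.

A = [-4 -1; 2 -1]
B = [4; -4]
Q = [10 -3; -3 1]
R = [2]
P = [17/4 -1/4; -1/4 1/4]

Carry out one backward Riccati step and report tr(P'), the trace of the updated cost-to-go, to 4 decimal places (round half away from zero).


BᵀP = [18.0000 -2.0000]
S = R + BᵀPB = [2] + [80.0000] = [82.0000]
BᵀPA = [-76.0000 -16.0000]
K = S⁻¹·BᵀPA = [-0.9268 -0.1951]
A−BK = [-0.2927 -0.2195; -1.7073 -1.7805]
AᵀP(A−BK) = [2.5610 1.1707; 1.1707 0.8780]
P' = Q + AᵀP(A−BK) = [12.5610 -1.8293; -1.8293 1.8780]
tr(P') = 14.4390

14.4390


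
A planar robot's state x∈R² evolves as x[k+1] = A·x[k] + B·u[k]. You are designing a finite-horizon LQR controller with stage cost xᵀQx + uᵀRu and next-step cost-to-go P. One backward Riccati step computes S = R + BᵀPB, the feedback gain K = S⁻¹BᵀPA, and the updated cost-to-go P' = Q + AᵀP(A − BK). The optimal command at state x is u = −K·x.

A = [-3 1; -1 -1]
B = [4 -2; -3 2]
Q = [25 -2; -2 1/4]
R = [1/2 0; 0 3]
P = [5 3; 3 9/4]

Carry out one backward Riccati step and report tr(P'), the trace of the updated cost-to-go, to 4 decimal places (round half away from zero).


38.7462

BᵀP = [11.0000 5.2500; -4.0000 -1.5000]
S = R + BᵀPB = [1/2 0; 0 3] + [28.2500 -11.5000; -11.5000 5.0000] = [28.7500 -11.5000; -11.5000 8.0000]
BᵀPA = [-38.2500 5.7500; 13.5000 -2.5000]
K = S⁻¹·BᵀPA = [-1.5422 0.1765; -0.5294 -0.0588]
A−BK = [2.1100 0.1765; -4.5678 -0.3529]
AᵀP(A−BK) = [13.4079 0.7941; 0.7941 0.0882]
P' = Q + AᵀP(A−BK) = [38.4079 -1.2059; -1.2059 0.3382]
tr(P') = 38.7462


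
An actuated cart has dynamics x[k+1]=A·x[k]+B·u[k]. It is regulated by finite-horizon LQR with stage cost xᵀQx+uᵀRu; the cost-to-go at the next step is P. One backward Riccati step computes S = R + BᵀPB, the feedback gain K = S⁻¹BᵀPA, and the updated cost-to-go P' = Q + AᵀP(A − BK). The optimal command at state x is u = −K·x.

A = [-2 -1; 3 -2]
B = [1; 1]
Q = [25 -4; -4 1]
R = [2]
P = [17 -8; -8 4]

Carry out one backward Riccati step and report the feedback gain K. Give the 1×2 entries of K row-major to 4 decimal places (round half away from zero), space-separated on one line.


-4.2857 -0.1429

BᵀP = [9.0000 -4.0000]
S = R + BᵀPB = [2] + [5.0000] = [7.0000]
BᵀPA = [-30.0000 -1.0000]
K = S⁻¹·BᵀPA = [-4.2857 -0.1429]
A−BK = [2.2857 -0.8571; 7.2857 -1.8571]
AᵀP(A−BK) = [71.4286 -2.2857; -2.2857 0.8571]
P' = Q + AᵀP(A−BK) = [96.4286 -6.2857; -6.2857 1.8571]
tr(P') = 98.2857


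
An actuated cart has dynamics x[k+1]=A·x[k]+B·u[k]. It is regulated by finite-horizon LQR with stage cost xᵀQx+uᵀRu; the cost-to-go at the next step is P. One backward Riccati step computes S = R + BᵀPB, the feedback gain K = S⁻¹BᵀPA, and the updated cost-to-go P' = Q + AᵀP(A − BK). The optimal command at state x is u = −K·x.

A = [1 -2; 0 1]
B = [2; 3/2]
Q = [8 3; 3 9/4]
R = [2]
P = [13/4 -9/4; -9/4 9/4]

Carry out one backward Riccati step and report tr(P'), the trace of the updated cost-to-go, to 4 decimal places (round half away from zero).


BᵀP = [3.1250 -1.1250]
S = R + BᵀPB = [2] + [4.5625] = [6.5625]
BᵀPA = [3.1250 -7.3750]
K = S⁻¹·BᵀPA = [0.4762 -1.1238]
A−BK = [0.0476 0.2476; -0.7143 2.6857]
AᵀP(A−BK) = [1.7619 -5.2381; -5.2381 15.9619]
P' = Q + AᵀP(A−BK) = [9.7619 -2.2381; -2.2381 18.2119]
tr(P') = 27.9738

27.9738


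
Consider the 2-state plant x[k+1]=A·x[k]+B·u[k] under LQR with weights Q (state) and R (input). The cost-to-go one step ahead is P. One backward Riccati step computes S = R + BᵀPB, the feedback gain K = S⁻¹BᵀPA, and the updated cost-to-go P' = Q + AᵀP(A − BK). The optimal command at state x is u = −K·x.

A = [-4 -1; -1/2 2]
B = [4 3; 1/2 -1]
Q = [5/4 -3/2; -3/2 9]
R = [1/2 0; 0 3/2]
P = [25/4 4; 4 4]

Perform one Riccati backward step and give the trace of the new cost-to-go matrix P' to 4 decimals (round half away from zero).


BᵀP = [27.0000 18.0000; 14.7500 8.0000]
S = R + BᵀPB = [1/2 0; 0 3/2] + [117.0000 63.0000; 63.0000 36.2500] = [117.5000 63.0000; 63.0000 37.7500]
BᵀPA = [-117.0000 9.0000; -63.0000 1.2500]
K = S⁻¹·BᵀPA = [-0.9595 0.5593; -0.0675 -0.9003]
A−BK = [0.0407 -0.5363; -0.0877 0.8200]
AᵀP(A−BK) = [0.4798 -0.2797; -0.2797 2.3414]
P' = Q + AᵀP(A−BK) = [1.7298 -1.7797; -1.7797 11.3414]
tr(P') = 13.0712

13.0712


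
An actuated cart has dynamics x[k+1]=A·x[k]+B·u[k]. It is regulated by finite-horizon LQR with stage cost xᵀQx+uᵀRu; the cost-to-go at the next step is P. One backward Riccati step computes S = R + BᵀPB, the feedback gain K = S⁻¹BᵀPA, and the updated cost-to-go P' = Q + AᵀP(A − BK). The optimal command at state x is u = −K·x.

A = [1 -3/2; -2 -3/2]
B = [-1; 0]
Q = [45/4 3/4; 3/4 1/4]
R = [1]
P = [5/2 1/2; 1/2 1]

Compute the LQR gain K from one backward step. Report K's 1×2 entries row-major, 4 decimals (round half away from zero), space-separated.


-0.4286 1.2857

BᵀP = [-2.5000 -0.5000]
S = R + BᵀPB = [1] + [2.5000] = [3.5000]
BᵀPA = [-1.5000 4.5000]
K = S⁻¹·BᵀPA = [-0.4286 1.2857]
A−BK = [0.5714 -0.2143; -2.0000 -1.5000]
AᵀP(A−BK) = [3.8571 1.9286; 1.9286 4.3393]
P' = Q + AᵀP(A−BK) = [15.1071 2.6786; 2.6786 4.5893]
tr(P') = 19.6964


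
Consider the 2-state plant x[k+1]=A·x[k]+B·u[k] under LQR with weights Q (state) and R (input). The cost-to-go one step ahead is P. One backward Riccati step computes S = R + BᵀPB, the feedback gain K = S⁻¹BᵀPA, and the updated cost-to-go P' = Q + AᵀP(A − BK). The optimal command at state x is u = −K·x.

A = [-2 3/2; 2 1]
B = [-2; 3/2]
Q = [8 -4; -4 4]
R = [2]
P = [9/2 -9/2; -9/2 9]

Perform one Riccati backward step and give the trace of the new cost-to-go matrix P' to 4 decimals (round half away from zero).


BᵀP = [-15.7500 22.5000]
S = R + BᵀPB = [2] + [65.2500] = [67.2500]
BᵀPA = [76.5000 -1.1250]
K = S⁻¹·BᵀPA = [1.1375 -0.0167]
A−BK = [0.2751 1.4665; 0.2937 1.0251]
AᵀP(A−BK) = [2.9777 1.2797; 1.2797 5.6062]
P' = Q + AᵀP(A−BK) = [10.9777 -2.7203; -2.7203 9.6062]
tr(P') = 20.5839

20.5839
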